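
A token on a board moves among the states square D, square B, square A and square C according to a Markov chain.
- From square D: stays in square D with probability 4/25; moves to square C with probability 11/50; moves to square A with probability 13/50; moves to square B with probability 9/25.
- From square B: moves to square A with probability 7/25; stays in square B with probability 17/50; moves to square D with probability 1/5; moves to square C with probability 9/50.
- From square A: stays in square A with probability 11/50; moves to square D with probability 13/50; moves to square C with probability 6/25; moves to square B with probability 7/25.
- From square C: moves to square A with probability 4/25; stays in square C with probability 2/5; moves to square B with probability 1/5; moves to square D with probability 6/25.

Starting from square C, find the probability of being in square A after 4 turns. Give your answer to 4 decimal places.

Propagate the distribution vector 4 turns from square C.
After 0 turns: (0.0000, 0.0000, 0.0000, 1.0000)
After 1 turn: (0.2400, 0.2000, 0.1600, 0.4000)
After 2 turns: (0.2160, 0.2792, 0.2176, 0.2872)
After 3 turns: (0.2159, 0.2911, 0.2282, 0.2649)
After 4 turns: (0.2156, 0.2935, 0.2302, 0.2606)
P(in square A after 4 turns) = 0.2302

0.2302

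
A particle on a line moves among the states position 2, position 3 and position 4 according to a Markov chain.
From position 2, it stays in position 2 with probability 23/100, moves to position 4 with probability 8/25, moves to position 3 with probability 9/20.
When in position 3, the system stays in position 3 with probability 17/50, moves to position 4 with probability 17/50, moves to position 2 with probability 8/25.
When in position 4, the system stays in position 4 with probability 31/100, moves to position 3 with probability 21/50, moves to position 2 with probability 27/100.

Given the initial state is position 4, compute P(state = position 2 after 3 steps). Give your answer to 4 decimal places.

0.2785

Propagate the distribution vector 3 steps from position 4.
After 0 steps: (0.0000, 0.0000, 1.0000)
After 1 step: (0.2700, 0.4200, 0.3100)
After 2 steps: (0.2802, 0.3945, 0.3253)
After 3 steps: (0.2785, 0.3968, 0.3246)
P(in position 2 after 3 steps) = 0.2785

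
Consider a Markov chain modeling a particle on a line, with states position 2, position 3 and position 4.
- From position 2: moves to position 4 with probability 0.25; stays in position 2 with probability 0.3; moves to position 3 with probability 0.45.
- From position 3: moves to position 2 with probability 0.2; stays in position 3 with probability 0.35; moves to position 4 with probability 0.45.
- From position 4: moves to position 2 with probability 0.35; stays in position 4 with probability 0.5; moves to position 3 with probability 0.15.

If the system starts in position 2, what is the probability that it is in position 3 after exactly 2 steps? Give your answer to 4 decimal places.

0.3300

Sum over the intermediate state after 1 step:
P = P(position 2→position 2)·P(position 2→position 3) + P(position 2→position 3)·P(position 3→position 3) + P(position 2→position 4)·P(position 4→position 3)
  = 0.3×0.45 + 0.45×0.35 + 0.25×0.15
  = 0.1350 + 0.1575 + 0.0375 = 0.3300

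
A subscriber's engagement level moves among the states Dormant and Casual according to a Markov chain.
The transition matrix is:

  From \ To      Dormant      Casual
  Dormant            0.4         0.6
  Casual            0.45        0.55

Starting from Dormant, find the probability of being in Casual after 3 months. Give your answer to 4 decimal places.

Propagate the distribution vector 3 months from Dormant.
After 0 months: (1.0000, 0.0000)
After 1 month: (0.4000, 0.6000)
After 2 months: (0.4300, 0.5700)
After 3 months: (0.4285, 0.5715)
P(in Casual after 3 months) = 0.5715

0.5715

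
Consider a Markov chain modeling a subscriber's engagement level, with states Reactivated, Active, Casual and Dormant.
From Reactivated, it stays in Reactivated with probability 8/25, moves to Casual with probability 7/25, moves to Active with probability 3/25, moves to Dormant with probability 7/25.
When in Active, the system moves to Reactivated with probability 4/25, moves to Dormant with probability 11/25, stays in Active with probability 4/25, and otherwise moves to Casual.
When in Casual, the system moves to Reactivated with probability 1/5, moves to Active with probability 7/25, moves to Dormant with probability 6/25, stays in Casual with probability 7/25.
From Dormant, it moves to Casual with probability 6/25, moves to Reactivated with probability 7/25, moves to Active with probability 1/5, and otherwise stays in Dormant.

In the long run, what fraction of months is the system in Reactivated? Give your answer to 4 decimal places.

Let the stationary distribution be π with π = πP and π_1 + π_2 + π_3 + π_4 = 1.
π_1 = 0.32·π_1 + 0.16·π_2 + 0.2·π_3 + 0.28·π_4
π_2 = 0.12·π_1 + 0.16·π_2 + 0.28·π_3 + 0.2·π_4
π_3 = 0.28·π_1 + 0.24·π_2 + 0.28·π_3 + 0.24·π_4
Solving with the normalization constraint gives π = (0.2458, 0.1934, 0.2602, 0.3005).
So the stationary probability of Reactivated is 0.2458.

0.2458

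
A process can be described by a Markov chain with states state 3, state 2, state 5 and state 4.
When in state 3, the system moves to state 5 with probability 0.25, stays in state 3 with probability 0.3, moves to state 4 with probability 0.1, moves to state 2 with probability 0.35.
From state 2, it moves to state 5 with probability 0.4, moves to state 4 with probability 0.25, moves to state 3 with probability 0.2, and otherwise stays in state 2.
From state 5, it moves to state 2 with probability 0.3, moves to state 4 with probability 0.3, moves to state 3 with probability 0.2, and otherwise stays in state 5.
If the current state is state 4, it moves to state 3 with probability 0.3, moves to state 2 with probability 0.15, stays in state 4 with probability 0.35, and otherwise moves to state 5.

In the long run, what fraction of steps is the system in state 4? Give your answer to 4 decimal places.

Let the stationary distribution be π with π = πP and π_1 + π_2 + π_3 + π_4 = 1.
π_1 = 0.3·π_1 + 0.2·π_2 + 0.2·π_3 + 0.3·π_4
π_2 = 0.35·π_1 + 0.15·π_2 + 0.3·π_3 + 0.15·π_4
π_3 = 0.25·π_1 + 0.4·π_2 + 0.2·π_3 + 0.2·π_4
Solving with the normalization constraint gives π = (0.2501, 0.2391, 0.2603, 0.2506).
So the stationary probability of state 4 is 0.2506.

0.2506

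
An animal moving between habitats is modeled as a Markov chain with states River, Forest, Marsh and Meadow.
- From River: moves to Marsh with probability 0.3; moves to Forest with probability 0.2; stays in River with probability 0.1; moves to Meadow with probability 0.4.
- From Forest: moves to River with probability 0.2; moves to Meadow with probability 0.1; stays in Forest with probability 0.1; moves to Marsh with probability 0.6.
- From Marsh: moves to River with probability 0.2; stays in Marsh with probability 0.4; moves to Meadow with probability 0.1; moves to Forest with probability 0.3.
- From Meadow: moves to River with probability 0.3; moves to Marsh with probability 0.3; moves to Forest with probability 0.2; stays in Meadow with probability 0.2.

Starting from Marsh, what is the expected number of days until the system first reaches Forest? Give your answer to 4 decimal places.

Let t(s) be the expected number of days to first reach Forest from state s, with t(Forest) = 0. Conditioning on the first day:
t(River) = 1 + 0.1·t(River) + 0.3·t(Marsh) + 0.4·t(Meadow)
t(Marsh) = 1 + 0.2·t(River) + 0.4·t(Marsh) + 0.1·t(Meadow)
t(Meadow) = 1 + 0.3·t(River) + 0.3·t(Marsh) + 0.2·t(Meadow)
Solving: t(River) = 4.2857, t(Marsh) = 3.8095, t(Meadow) = 4.2857.
Expected days from Marsh to Forest: 3.8095.

3.8095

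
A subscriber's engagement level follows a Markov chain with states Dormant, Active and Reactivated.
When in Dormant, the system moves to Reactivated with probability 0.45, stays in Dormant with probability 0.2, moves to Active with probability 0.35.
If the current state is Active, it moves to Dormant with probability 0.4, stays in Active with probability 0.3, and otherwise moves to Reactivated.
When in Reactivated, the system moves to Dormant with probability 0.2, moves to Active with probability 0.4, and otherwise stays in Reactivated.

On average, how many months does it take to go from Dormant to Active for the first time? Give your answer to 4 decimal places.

Let t(s) be the expected number of months to first reach Active from state s, with t(Active) = 0. Conditioning on the first month:
t(Dormant) = 1 + 0.2·t(Dormant) + 0.45·t(Reactivated)
t(Reactivated) = 1 + 0.2·t(Dormant) + 0.4·t(Reactivated)
Solving: t(Dormant) = 2.6923, t(Reactivated) = 2.5641.
Expected months from Dormant to Active: 2.6923.

2.6923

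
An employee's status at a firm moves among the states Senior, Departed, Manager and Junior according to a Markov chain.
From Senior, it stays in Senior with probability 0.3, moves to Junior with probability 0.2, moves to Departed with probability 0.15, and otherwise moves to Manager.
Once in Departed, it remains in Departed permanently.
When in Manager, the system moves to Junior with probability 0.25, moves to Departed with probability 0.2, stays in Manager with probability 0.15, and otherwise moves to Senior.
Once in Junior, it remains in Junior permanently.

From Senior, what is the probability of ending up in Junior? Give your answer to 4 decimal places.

0.5659

Let h(s) be the probability of absorption at Junior starting from transient state s. Then h(Junior) = 1 and h(Departed) = 0. By first-step analysis:
h(Senior) = 0.3·h(Senior) + 0.15·0 + 0.35·h(Manager) + 0.2·1
h(Manager) = 0.4·h(Senior) + 0.2·0 + 0.15·h(Manager) + 0.25·1
Solving: h(Senior) = 0.5659, h(Manager) = 0.5604.
Starting from Senior, the probability is 0.5659.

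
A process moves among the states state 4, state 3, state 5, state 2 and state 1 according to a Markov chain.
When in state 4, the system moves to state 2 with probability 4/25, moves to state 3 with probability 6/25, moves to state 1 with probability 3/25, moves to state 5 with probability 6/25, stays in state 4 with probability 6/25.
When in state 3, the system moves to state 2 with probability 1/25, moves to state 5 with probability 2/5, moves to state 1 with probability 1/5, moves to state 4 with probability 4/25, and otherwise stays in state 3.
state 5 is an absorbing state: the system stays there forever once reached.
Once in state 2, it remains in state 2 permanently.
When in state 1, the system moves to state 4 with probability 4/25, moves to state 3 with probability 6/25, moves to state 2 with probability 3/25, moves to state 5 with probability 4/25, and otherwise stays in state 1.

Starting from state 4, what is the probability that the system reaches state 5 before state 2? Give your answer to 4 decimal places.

Let h(s) be the probability of absorption at state 5 starting from transient state s. Then h(state 5) = 1 and h(state 2) = 0. By first-step analysis:
h(state 4) = 0.24·h(state 4) + 0.24·h(state 3) + 0.24·1 + 0.16·0 + 0.12·h(state 1)
h(state 3) = 0.16·h(state 4) + 0.2·h(state 3) + 0.4·1 + 0.04·0 + 0.2·h(state 1)
h(state 1) = 0.16·h(state 4) + 0.24·h(state 3) + 0.16·1 + 0.12·0 + 0.32·h(state 1)
Solving: h(state 4) = 0.6772, h(state 3) = 0.8051, h(state 1) = 0.6788.
Starting from state 4, the probability is 0.6772.

0.6772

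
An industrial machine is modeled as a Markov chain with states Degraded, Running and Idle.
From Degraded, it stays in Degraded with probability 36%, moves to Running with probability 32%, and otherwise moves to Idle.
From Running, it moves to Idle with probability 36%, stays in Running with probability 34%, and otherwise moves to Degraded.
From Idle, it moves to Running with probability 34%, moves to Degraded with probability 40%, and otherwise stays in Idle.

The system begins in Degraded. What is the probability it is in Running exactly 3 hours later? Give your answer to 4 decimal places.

Propagate the distribution vector 3 hours from Degraded.
After 0 hours: (1.0000, 0.0000, 0.0000)
After 1 hour: (0.3600, 0.3200, 0.3200)
After 2 hours: (0.3536, 0.3328, 0.3136)
After 3 hours: (0.3526, 0.3329, 0.3145)
P(in Running after 3 hours) = 0.3329

0.3329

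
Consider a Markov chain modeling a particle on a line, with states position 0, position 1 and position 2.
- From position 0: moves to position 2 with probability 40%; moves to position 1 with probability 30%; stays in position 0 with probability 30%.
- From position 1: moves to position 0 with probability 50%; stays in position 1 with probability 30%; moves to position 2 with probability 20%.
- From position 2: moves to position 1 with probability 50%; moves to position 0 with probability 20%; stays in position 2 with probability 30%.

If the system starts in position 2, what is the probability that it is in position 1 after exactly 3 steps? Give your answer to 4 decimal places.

Propagate the distribution vector 3 steps from position 2.
After 0 steps: (0.0000, 0.0000, 1.0000)
After 1 step: (0.2000, 0.5000, 0.3000)
After 2 steps: (0.3700, 0.3600, 0.2700)
After 3 steps: (0.3450, 0.3540, 0.3010)
P(in position 1 after 3 steps) = 0.3540

0.3540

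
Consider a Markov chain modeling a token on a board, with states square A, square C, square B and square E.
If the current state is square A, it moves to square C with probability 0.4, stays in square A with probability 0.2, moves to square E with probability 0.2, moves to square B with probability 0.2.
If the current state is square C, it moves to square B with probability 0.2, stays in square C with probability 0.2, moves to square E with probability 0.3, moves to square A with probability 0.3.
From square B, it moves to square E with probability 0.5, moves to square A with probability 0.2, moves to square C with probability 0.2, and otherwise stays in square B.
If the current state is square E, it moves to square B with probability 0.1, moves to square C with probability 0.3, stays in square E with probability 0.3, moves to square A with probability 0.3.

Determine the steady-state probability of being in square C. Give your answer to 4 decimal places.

0.2822

Let the stationary distribution be π with π = πP and π_1 + π_2 + π_3 + π_4 = 1.
π_1 = 0.2·π_1 + 0.3·π_2 + 0.2·π_3 + 0.3·π_4
π_2 = 0.4·π_1 + 0.2·π_2 + 0.2·π_3 + 0.3·π_4
π_3 = 0.2·π_1 + 0.2·π_2 + 0.1·π_3 + 0.1·π_4
Solving with the normalization constraint gives π = (0.2587, 0.2822, 0.1541, 0.3049).
So the stationary probability of square C is 0.2822.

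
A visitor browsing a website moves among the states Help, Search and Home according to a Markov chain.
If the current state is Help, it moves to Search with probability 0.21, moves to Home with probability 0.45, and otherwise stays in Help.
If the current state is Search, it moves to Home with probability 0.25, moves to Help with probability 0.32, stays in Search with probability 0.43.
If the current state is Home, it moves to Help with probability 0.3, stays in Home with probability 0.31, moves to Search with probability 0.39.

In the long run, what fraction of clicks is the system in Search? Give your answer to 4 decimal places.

Let the stationary distribution be π with π = πP and π_1 + π_2 + π_3 = 1.
π_1 = 0.34·π_1 + 0.32·π_2 + 0.3·π_3
π_2 = 0.21·π_1 + 0.43·π_2 + 0.39·π_3
Solving with the normalization constraint gives π = (0.3197, 0.3463, 0.3340).
So the stationary probability of Search is 0.3463.

0.3463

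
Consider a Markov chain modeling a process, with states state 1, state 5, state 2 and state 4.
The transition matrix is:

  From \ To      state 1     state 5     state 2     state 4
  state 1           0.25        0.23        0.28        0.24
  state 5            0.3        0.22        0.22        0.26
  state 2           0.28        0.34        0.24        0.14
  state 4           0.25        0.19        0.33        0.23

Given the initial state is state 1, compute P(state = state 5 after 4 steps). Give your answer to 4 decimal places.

Propagate the distribution vector 4 steps from state 1.
After 0 steps: (1.0000, 0.0000, 0.0000, 0.0000)
After 1 step: (0.2500, 0.2300, 0.2800, 0.2400)
After 2 steps: (0.2699, 0.2489, 0.2670, 0.2142)
After 3 steps: (0.2705, 0.2483, 0.2651, 0.2161)
After 4 steps: (0.2704, 0.2480, 0.2653, 0.2163)
P(in state 5 after 4 steps) = 0.2480

0.2480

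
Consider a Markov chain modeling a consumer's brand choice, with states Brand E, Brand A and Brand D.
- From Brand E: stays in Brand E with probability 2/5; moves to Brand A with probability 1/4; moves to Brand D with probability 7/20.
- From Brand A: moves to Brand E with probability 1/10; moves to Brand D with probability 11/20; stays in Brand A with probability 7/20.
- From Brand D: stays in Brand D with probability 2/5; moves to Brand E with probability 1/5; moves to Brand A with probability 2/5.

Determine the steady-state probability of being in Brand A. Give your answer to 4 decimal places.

0.3515

Let the stationary distribution be π with π = πP and π_1 + π_2 + π_3 = 1.
π_1 = 0.4·π_1 + 0.1·π_2 + 0.2·π_3
π_2 = 0.25·π_1 + 0.35·π_2 + 0.4·π_3
Solving with the normalization constraint gives π = (0.2061, 0.3515, 0.4424).
So the stationary probability of Brand A is 0.3515.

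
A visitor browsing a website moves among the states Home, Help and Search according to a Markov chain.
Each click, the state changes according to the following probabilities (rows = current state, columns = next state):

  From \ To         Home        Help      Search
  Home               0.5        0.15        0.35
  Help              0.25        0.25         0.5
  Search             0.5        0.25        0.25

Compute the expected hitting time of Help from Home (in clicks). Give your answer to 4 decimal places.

5.5000

Let t(s) be the expected number of clicks to first reach Help from state s, with t(Help) = 0. Conditioning on the first click:
t(Home) = 1 + 0.5·t(Home) + 0.35·t(Search)
t(Search) = 1 + 0.5·t(Home) + 0.25·t(Search)
Solving: t(Home) = 5.5000, t(Search) = 5.0000.
Expected clicks from Home to Help: 5.5000.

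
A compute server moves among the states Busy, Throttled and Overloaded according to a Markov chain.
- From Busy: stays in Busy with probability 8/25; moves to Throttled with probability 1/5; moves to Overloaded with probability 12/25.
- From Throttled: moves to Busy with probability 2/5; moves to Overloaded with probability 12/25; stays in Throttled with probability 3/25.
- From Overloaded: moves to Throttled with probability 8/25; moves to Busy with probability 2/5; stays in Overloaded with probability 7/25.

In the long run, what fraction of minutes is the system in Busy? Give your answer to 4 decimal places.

0.3704

Let the stationary distribution be π with π = πP and π_1 + π_2 + π_3 = 1.
π_1 = 0.32·π_1 + 0.4·π_2 + 0.4·π_3
π_2 = 0.2·π_1 + 0.12·π_2 + 0.32·π_3
Solving with the normalization constraint gives π = (0.3704, 0.2296, 0.4000).
So the stationary probability of Busy is 0.3704.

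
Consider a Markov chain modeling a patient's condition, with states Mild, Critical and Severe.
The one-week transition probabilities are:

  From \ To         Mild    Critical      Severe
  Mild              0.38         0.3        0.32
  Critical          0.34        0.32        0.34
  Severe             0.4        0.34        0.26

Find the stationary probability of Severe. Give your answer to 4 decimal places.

Let the stationary distribution be π with π = πP and π_1 + π_2 + π_3 = 1.
π_1 = 0.38·π_1 + 0.34·π_2 + 0.4·π_3
π_2 = 0.3·π_1 + 0.32·π_2 + 0.34·π_3
Solving with the normalization constraint gives π = (0.3734, 0.3187, 0.3079).
So the stationary probability of Severe is 0.3079.

0.3079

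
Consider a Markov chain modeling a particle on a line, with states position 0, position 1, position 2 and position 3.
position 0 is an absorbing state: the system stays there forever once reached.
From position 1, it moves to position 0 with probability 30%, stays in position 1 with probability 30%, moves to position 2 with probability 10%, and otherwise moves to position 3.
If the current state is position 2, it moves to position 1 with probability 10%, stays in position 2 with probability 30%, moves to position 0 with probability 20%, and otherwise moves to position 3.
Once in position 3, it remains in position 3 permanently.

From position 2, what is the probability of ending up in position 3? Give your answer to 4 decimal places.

Let h(s) be the probability of absorption at position 3 starting from transient state s. Then h(position 3) = 1 and h(position 0) = 0. By first-step analysis:
h(position 1) = 0.3·0 + 0.3·h(position 1) + 0.1·h(position 2) + 0.3·1
h(position 2) = 0.2·0 + 0.1·h(position 1) + 0.3·h(position 2) + 0.4·1
Solving: h(position 1) = 0.5208, h(position 2) = 0.6458.
Starting from position 2, the probability is 0.6458.

0.6458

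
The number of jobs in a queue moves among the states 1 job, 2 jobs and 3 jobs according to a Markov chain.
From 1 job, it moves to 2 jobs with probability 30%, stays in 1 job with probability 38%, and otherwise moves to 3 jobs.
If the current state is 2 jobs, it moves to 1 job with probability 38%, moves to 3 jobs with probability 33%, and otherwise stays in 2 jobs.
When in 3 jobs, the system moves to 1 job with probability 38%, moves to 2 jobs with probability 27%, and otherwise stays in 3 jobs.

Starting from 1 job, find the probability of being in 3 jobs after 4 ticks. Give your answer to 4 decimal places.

0.3329

Propagate the distribution vector 4 ticks from 1 job.
After 0 ticks: (1.0000, 0.0000, 0.0000)
After 1 tick: (0.3800, 0.3000, 0.3200)
After 2 ticks: (0.3800, 0.2874, 0.3326)
After 3 ticks: (0.3800, 0.2871, 0.3329)
After 4 ticks: (0.3800, 0.2871, 0.3329)
P(in 3 jobs after 4 ticks) = 0.3329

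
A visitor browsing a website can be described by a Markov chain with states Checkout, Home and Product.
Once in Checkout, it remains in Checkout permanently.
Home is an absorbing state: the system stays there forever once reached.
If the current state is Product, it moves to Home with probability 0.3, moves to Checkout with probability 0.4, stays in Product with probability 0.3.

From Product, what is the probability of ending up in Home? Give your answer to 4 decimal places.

0.4286

Let h(s) be the probability of absorption at Home starting from transient state s. Then h(Home) = 1 and h(Checkout) = 0. By first-step analysis:
h(Product) = 0.4·0 + 0.3·1 + 0.3·h(Product)
Solving: h(Product) = 0.4286.
Starting from Product, the probability is 0.4286.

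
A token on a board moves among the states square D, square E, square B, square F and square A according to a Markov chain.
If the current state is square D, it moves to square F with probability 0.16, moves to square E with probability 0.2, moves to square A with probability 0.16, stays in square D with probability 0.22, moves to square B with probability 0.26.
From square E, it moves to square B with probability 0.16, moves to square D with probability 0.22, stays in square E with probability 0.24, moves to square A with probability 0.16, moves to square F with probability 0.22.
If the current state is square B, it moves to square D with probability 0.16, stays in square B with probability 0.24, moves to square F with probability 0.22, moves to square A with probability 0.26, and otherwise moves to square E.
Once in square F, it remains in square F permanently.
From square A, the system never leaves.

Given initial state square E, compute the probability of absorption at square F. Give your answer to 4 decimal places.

0.5360

Let h(s) be the probability of absorption at square F starting from transient state s. Then h(square F) = 1 and h(square A) = 0. By first-step analysis:
h(square D) = 0.22·h(square D) + 0.2·h(square E) + 0.26·h(square B) + 0.16·1 + 0.16·0
h(square E) = 0.22·h(square D) + 0.24·h(square E) + 0.16·h(square B) + 0.22·1 + 0.16·0
h(square B) = 0.16·h(square D) + 0.12·h(square E) + 0.24·h(square B) + 0.22·1 + 0.26·0
Solving: h(square D) = 0.5025, h(square E) = 0.5360, h(square B) = 0.4799.
Starting from square E, the probability is 0.5360.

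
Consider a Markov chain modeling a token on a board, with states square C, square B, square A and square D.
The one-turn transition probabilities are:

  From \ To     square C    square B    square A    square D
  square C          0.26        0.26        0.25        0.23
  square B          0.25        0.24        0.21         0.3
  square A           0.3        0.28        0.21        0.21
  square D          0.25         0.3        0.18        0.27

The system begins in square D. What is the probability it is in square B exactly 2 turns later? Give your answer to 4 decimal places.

Propagate the distribution vector 2 turns from square D.
After 0 turns: (0.0000, 0.0000, 0.0000, 1.0000)
After 1 turn: (0.2500, 0.3000, 0.1800, 0.2700)
After 2 turns: (0.2615, 0.2684, 0.2119, 0.2582)
P(in square B after 2 turns) = 0.2684

0.2684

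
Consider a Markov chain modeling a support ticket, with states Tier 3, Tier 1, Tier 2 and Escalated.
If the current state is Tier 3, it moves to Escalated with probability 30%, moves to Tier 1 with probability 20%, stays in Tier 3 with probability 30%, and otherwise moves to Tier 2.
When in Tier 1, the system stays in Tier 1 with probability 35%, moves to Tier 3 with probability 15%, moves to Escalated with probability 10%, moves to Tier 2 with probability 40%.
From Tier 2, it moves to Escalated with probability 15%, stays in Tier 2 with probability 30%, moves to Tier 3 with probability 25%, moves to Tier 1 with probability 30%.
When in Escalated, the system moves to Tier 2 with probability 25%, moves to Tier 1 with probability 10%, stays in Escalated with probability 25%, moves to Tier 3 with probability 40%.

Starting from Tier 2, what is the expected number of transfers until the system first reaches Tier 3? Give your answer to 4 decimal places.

4.0945

Let t(s) be the expected number of transfers to first reach Tier 3 from state s, with t(Tier 3) = 0. Conditioning on the first transfer:
t(Tier 1) = 1 + 0.35·t(Tier 1) + 0.4·t(Tier 2) + 0.1·t(Escalated)
t(Tier 2) = 1 + 0.3·t(Tier 1) + 0.3·t(Tier 2) + 0.15·t(Escalated)
t(Escalated) = 1 + 0.1·t(Tier 1) + 0.25·t(Tier 2) + 0.25·t(Escalated)
Solving: t(Tier 1) = 4.5669, t(Tier 2) = 4.0945, t(Escalated) = 3.3071.
Expected transfers from Tier 2 to Tier 3: 4.0945.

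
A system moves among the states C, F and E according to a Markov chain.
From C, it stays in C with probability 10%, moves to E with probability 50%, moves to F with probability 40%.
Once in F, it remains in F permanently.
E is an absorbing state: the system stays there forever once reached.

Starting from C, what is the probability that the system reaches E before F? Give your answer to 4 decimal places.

Let h(s) be the probability of absorption at E starting from transient state s. Then h(E) = 1 and h(F) = 0. By first-step analysis:
h(C) = 0.1·h(C) + 0.4·0 + 0.5·1
Solving: h(C) = 0.5556.
Starting from C, the probability is 0.5556.

0.5556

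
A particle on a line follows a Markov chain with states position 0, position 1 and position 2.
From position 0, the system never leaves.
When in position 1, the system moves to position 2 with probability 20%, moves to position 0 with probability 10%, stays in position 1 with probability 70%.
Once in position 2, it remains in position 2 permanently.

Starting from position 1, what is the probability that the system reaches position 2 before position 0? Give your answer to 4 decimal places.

Let h(s) be the probability of absorption at position 2 starting from transient state s. Then h(position 2) = 1 and h(position 0) = 0. By first-step analysis:
h(position 1) = 0.1·0 + 0.7·h(position 1) + 0.2·1
Solving: h(position 1) = 0.6667.
Starting from position 1, the probability is 0.6667.

0.6667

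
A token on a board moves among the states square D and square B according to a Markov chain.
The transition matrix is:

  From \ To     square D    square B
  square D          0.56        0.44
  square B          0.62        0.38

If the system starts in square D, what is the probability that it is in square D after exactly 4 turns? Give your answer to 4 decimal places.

0.5849

Propagate the distribution vector 4 turns from square D.
After 0 turns: (1.0000, 0.0000)
After 1 turn: (0.5600, 0.4400)
After 2 turns: (0.5864, 0.4136)
After 3 turns: (0.5848, 0.4152)
After 4 turns: (0.5849, 0.4151)
P(in square D after 4 turns) = 0.5849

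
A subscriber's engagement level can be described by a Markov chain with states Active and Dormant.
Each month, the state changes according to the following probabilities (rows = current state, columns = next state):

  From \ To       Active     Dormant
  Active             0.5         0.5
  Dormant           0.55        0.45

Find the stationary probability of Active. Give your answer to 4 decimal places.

0.5238

Let the stationary distribution be π with π = πP and π_1 + π_2 = 1.
π_1 = 0.5·π_1 + 0.55·π_2
Solving with the normalization constraint gives π = (0.5238, 0.4762).
So the stationary probability of Active is 0.5238.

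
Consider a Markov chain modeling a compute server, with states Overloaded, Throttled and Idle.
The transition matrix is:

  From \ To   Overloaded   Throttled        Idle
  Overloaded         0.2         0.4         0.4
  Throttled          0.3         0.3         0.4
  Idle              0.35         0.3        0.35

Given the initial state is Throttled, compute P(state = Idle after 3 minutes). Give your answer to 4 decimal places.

0.3810

Propagate the distribution vector 3 minutes from Throttled.
After 0 minutes: (0.0000, 1.0000, 0.0000)
After 1 minute: (0.3000, 0.3000, 0.4000)
After 2 minutes: (0.2900, 0.3300, 0.3800)
After 3 minutes: (0.2900, 0.3290, 0.3810)
P(in Idle after 3 minutes) = 0.3810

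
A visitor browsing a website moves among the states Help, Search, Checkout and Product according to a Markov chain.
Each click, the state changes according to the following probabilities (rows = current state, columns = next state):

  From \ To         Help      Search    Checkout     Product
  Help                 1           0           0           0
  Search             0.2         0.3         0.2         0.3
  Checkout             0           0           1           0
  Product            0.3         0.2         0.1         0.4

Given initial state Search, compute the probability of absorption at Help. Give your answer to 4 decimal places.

0.5833

Let h(s) be the probability of absorption at Help starting from transient state s. Then h(Help) = 1 and h(Checkout) = 0. By first-step analysis:
h(Search) = 0.2·1 + 0.3·h(Search) + 0.2·0 + 0.3·h(Product)
h(Product) = 0.3·1 + 0.2·h(Search) + 0.1·0 + 0.4·h(Product)
Solving: h(Search) = 0.5833, h(Product) = 0.6944.
Starting from Search, the probability is 0.5833.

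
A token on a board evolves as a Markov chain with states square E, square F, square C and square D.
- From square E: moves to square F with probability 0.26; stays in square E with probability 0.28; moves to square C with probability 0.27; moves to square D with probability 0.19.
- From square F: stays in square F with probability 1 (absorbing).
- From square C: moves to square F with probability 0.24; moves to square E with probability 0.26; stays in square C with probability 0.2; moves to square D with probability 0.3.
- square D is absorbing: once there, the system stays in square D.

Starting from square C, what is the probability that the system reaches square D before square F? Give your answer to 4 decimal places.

Let h(s) be the probability of absorption at square D starting from transient state s. Then h(square D) = 1 and h(square F) = 0. By first-step analysis:
h(square E) = 0.28·h(square E) + 0.26·0 + 0.27·h(square C) + 0.19·1
h(square C) = 0.26·h(square E) + 0.24·0 + 0.2·h(square C) + 0.3·1
Solving: h(square E) = 0.4607, h(square C) = 0.5247.
Starting from square C, the probability is 0.5247.

0.5247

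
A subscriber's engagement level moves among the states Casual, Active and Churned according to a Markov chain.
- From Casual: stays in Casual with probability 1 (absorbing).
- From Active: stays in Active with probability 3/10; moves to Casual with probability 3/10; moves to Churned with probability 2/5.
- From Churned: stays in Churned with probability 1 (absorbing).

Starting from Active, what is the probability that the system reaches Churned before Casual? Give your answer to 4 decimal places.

0.5714

Let h(s) be the probability of absorption at Churned starting from transient state s. Then h(Churned) = 1 and h(Casual) = 0. By first-step analysis:
h(Active) = 0.3·0 + 0.3·h(Active) + 0.4·1
Solving: h(Active) = 0.5714.
Starting from Active, the probability is 0.5714.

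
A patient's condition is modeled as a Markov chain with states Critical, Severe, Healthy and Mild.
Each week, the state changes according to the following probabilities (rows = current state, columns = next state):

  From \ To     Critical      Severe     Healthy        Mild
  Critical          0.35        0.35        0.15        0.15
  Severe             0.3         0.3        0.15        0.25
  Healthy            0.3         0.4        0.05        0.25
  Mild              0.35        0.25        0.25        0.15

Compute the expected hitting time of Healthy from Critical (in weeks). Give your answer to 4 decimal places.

Let t(s) be the expected number of weeks to first reach Healthy from state s, with t(Healthy) = 0. Conditioning on the first week:
t(Critical) = 1 + 0.35·t(Critical) + 0.35·t(Severe) + 0.15·t(Mild)
t(Severe) = 1 + 0.3·t(Critical) + 0.3·t(Severe) + 0.25·t(Mild)
t(Mild) = 1 + 0.35·t(Critical) + 0.25·t(Severe) + 0.15·t(Mild)
Solving: t(Critical) = 5.9467, t(Severe) = 5.8906, t(Mild) = 5.3576.
Expected weeks from Critical to Healthy: 5.9467.

5.9467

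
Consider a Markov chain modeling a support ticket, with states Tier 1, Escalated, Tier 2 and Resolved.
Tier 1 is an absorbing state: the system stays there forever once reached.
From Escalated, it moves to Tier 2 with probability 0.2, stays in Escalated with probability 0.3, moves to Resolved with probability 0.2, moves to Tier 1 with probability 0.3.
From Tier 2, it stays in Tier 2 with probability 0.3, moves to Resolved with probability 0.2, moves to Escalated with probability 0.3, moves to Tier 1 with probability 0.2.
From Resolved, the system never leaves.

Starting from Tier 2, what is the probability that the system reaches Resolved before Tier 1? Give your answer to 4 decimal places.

Let h(s) be the probability of absorption at Resolved starting from transient state s. Then h(Resolved) = 1 and h(Tier 1) = 0. By first-step analysis:
h(Escalated) = 0.3·0 + 0.3·h(Escalated) + 0.2·h(Tier 2) + 0.2·1
h(Tier 2) = 0.2·0 + 0.3·h(Escalated) + 0.3·h(Tier 2) + 0.2·1
Solving: h(Escalated) = 0.4186, h(Tier 2) = 0.4651.
Starting from Tier 2, the probability is 0.4651.

0.4651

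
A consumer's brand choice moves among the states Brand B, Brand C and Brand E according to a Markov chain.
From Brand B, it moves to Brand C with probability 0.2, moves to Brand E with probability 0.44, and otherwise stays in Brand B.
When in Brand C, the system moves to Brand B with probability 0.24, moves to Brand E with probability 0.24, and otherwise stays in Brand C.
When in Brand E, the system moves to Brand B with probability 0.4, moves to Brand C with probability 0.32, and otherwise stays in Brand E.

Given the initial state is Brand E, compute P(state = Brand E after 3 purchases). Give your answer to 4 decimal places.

0.3198

Propagate the distribution vector 3 purchases from Brand E.
After 0 purchases: (0.0000, 0.0000, 1.0000)
After 1 purchase: (0.4000, 0.3200, 0.2800)
After 2 purchases: (0.3328, 0.3360, 0.3312)
After 3 purchases: (0.3329, 0.3473, 0.3198)
P(in Brand E after 3 purchases) = 0.3198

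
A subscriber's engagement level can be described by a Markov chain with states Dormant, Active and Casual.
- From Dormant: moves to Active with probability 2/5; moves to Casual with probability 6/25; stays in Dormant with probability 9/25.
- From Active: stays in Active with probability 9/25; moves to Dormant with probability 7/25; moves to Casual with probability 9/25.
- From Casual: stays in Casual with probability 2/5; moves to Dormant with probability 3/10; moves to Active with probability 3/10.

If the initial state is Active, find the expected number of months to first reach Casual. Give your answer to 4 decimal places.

Let t(s) be the expected number of months to first reach Casual from state s, with t(Casual) = 0. Conditioning on the first month:
t(Dormant) = 1 + 0.36·t(Dormant) + 0.4·t(Active)
t(Active) = 1 + 0.28·t(Dormant) + 0.36·t(Active)
Solving: t(Dormant) = 3.4946, t(Active) = 3.0914.
Expected months from Active to Casual: 3.0914.

3.0914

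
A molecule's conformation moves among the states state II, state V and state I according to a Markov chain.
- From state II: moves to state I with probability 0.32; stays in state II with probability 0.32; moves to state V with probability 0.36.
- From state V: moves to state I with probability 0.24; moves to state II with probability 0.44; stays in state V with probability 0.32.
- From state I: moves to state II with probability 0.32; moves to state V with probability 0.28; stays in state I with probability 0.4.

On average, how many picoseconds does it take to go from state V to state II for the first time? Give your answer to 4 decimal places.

2.4648

Let t(s) be the expected number of picoseconds to first reach state II from state s, with t(state II) = 0. Conditioning on the first picosecond:
t(state V) = 1 + 0.32·t(state V) + 0.24·t(state I)
t(state I) = 1 + 0.28·t(state V) + 0.4·t(state I)
Solving: t(state V) = 2.4648, t(state I) = 2.8169.
Expected picoseconds from state V to state II: 2.4648.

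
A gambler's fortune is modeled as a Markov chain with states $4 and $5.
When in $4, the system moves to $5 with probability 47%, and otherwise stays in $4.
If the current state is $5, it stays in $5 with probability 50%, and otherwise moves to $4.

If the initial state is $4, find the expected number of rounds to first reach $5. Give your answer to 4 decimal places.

2.1277

Let t(s) be the expected number of rounds to first reach $5 from state s, with t($5) = 0. Conditioning on the first round:
t($4) = 1 + 0.53·t($4)
Solving: t($4) = 2.1277.
Expected rounds from $4 to $5: 2.1277.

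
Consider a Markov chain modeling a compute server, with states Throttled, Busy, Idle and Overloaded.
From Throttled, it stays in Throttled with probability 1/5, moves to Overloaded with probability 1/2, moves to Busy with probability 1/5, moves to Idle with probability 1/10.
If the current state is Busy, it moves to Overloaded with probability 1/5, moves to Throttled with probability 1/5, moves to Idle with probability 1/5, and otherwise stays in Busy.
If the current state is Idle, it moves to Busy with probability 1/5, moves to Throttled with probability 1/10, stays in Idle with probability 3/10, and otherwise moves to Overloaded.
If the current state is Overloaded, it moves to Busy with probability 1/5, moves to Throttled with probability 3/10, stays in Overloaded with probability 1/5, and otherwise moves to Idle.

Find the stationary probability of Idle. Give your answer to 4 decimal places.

Let the stationary distribution be π with π = πP and π_1 + π_2 + π_3 + π_4 = 1.
π_1 = 0.2·π_1 + 0.2·π_2 + 0.1·π_3 + 0.3·π_4
π_2 = 0.2·π_1 + 0.4·π_2 + 0.2·π_3 + 0.2·π_4
π_3 = 0.1·π_1 + 0.2·π_2 + 0.3·π_3 + 0.3·π_4
Solving with the normalization constraint gives π = (0.2075, 0.2500, 0.2335, 0.3090).
So the stationary probability of Idle is 0.2335.

0.2335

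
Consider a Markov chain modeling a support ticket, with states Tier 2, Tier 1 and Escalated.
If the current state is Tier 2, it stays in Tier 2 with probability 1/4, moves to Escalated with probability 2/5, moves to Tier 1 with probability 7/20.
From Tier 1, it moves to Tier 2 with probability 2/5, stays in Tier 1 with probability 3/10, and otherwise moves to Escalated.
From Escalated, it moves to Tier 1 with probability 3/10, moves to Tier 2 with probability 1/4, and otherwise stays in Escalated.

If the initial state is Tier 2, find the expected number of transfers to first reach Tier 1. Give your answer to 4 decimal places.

Let t(s) be the expected number of transfers to first reach Tier 1 from state s, with t(Tier 1) = 0. Conditioning on the first transfer:
t(Tier 2) = 1 + 0.25·t(Tier 2) + 0.4·t(Escalated)
t(Escalated) = 1 + 0.25·t(Tier 2) + 0.45·t(Escalated)
Solving: t(Tier 2) = 3.0400, t(Escalated) = 3.2000.
Expected transfers from Tier 2 to Tier 1: 3.0400.

3.0400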